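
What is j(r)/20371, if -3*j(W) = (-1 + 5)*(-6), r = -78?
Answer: 8/20371 ≈ 0.00039271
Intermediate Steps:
j(W) = 8 (j(W) = -(-1 + 5)*(-6)/3 = -4*(-6)/3 = -1/3*(-24) = 8)
j(r)/20371 = 8/20371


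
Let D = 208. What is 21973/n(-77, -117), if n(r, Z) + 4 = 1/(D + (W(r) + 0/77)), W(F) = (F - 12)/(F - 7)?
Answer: -385867853/70160 ≈ -5499.8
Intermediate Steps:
W(F) = (-12 + F)/(-7 + F)
n(r, Z) = -4 + 1/(208 + (-12 + r)/(-7 + r)) (n(r, Z) = -4 + 1/(208 + ((-12 + r)/(-7 + r) + 0/77)) = -4 + 1/(208 + ((-12 + r)/(-7 + r) + 0*(1/77))) = -4 + 1/(208 + ((-12 + r)/(-7 + r) + 0)) = -4 + 1/(208 + (-12 + r)/(-7 + r)))
21973/n(-77, -117) = 21973/((5*(1173 - 167*(-77))/(-1468 + 209*(-77)))) = 21973/((5*(1173 + 12859)/(-1468 - 16093))) = 21973/((5*14032/(-17561))) = 21973/((5*(-1/17561)*14032)) = 21973/(-70160/17561) = 21973*(-17561/70160) = -385867853/70160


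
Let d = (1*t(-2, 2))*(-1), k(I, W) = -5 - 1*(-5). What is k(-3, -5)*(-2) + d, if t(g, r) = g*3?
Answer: 6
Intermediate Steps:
k(I, W) = 0 (k(I, W) = -5 + 5 = 0)
t(g, r) = 3*g
d = 6 (d = (1*(3*(-2)))*(-1) = (1*(-6))*(-1) = -6*(-1) = 6)
k(-3, -5)*(-2) + d = 0*(-2) + 6 = 0 + 6 = 6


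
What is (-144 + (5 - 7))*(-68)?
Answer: 9928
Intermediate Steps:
(-144 + (5 - 7))*(-68) = (-144 - 2)*(-68) = -146*(-68) = 9928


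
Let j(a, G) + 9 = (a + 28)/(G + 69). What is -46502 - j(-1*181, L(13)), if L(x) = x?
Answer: -3812273/82 ≈ -46491.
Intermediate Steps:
j(a, G) = -9 + (28 + a)/(69 + G) (j(a, G) = -9 + (a + 28)/(G + 69) = -9 + (28 + a)/(69 + G))
-46502 - j(-1*181, L(13)) = -46502 - (-593 - 1*181 - 9*13)/(69 + 13) = -46502 - (-593 - 181 - 117)/82 = -46502 - (-891)/82 = -46502 - 1*(-891/82) = -46502 + 891/82 = -3812273/82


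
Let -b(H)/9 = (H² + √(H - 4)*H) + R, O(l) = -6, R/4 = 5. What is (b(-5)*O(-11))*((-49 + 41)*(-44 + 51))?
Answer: -136080 + 45360*I ≈ -1.3608e+5 + 45360.0*I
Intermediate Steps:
R = 20 (R = 4*5 = 20)
b(H) = -180 - 9*H² - 9*H*√(-4 + H) (b(H) = -9*((H² + √(H - 4)*H) + 20) = -9*((H² + √(-4 + H)*H) + 20) = -9*((H² + H*√(-4 + H)) + 20) = -9*(20 + H² + H*√(-4 + H)) = -180 - 9*H² - 9*H*√(-4 + H))
(b(-5)*O(-11))*((-49 + 41)*(-44 + 51)) = ((-180 - 9*(-5)² - 9*(-5)*√(-4 - 5))*(-6))*((-49 + 41)*(-44 + 51)) = ((-180 - 9*25 - 9*(-5)*√(-9))*(-6))*(-8*7) = ((-180 - 225 - 9*(-5)*3*I)*(-6))*(-56) = ((-180 - 225 + 135*I)*(-6))*(-56) = ((-405 + 135*I)*(-6))*(-56) = (2430 - 810*I)*(-56) = -136080 + 45360*I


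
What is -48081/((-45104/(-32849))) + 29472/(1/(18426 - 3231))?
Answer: 20197211399391/45104 ≈ 4.4779e+8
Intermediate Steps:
-48081/((-45104/(-32849))) + 29472/(1/(18426 - 3231)) = -48081/((-45104*(-1/32849))) + 29472/(1/15195) = -48081/45104/32849 + 29472/(1/15195) = -48081*32849/45104 + 29472*15195 = -1579412769/45104 + 447827040 = 20197211399391/45104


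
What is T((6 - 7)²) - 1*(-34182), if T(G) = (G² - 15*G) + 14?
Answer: 34182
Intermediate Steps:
T(G) = 14 + G² - 15*G
T((6 - 7)²) - 1*(-34182) = (14 + ((6 - 7)²)² - 15*(6 - 7)²) - 1*(-34182) = (14 + ((-1)²)² - 15*(-1)²) + 34182 = (14 + 1² - 15*1) + 34182 = (14 + 1 - 15) + 34182 = 0 + 34182 = 34182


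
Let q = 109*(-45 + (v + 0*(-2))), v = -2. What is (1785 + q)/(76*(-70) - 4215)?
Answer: 3338/9535 ≈ 0.35008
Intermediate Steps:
q = -5123 (q = 109*(-45 + (-2 + 0*(-2))) = 109*(-45 + (-2 + 0)) = 109*(-45 - 2) = 109*(-47) = -5123)
(1785 + q)/(76*(-70) - 4215) = (1785 - 5123)/(76*(-70) - 4215) = -3338/(-5320 - 4215) = -3338/(-9535) = -3338*(-1/9535) = 3338/9535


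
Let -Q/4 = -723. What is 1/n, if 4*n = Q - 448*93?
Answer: -1/9693 ≈ -0.00010317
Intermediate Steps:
Q = 2892 (Q = -4*(-723) = 2892)
n = -9693 (n = (2892 - 448*93)/4 = (2892 - 41664)/4 = (¼)*(-38772) = -9693)
1/n = 1/(-9693) = -1/9693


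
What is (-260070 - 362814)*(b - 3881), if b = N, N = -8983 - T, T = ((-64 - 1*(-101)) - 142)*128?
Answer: -358781184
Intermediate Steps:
T = -13440 (T = ((-64 + 101) - 142)*128 = (37 - 142)*128 = -105*128 = -13440)
N = 4457 (N = -8983 - 1*(-13440) = -8983 + 13440 = 4457)
b = 4457
(-260070 - 362814)*(b - 3881) = (-260070 - 362814)*(4457 - 3881) = -622884*576 = -358781184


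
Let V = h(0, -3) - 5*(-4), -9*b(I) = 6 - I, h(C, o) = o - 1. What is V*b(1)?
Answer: -80/9 ≈ -8.8889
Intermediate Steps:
h(C, o) = -1 + o
b(I) = -⅔ + I/9 (b(I) = -(6 - I)/9 = -⅔ + I/9)
V = 16 (V = (-1 - 3) - 5*(-4) = -4 + 20 = 16)
V*b(1) = 16*(-⅔ + (⅑)*1) = 16*(-⅔ + ⅑) = 16*(-5/9) = -80/9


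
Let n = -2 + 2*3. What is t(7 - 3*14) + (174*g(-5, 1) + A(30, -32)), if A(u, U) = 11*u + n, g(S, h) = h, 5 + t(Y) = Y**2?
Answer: 1728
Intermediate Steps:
t(Y) = -5 + Y**2
n = 4 (n = -2 + 6 = 4)
A(u, U) = 4 + 11*u (A(u, U) = 11*u + 4 = 4 + 11*u)
t(7 - 3*14) + (174*g(-5, 1) + A(30, -32)) = (-5 + (7 - 3*14)**2) + (174*1 + (4 + 11*30)) = (-5 + (7 - 42)**2) + (174 + (4 + 330)) = (-5 + (-35)**2) + (174 + 334) = (-5 + 1225) + 508 = 1220 + 508 = 1728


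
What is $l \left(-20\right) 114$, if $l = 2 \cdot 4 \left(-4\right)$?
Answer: $72960$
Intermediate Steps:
$l = -32$ ($l = 8 \left(-4\right) = -32$)
$l \left(-20\right) 114 = \left(-32\right) \left(-20\right) 114 = 640 \cdot 114 = 72960$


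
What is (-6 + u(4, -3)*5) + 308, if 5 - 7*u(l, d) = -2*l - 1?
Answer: 312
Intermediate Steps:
u(l, d) = 6/7 + 2*l/7 (u(l, d) = 5/7 - (-2*l - 1)/7 = 5/7 - (-1 - 2*l)/7 = 5/7 + (⅐ + 2*l/7) = 6/7 + 2*l/7)
(-6 + u(4, -3)*5) + 308 = (-6 + (6/7 + (2/7)*4)*5) + 308 = (-6 + (6/7 + 8/7)*5) + 308 = (-6 + 2*5) + 308 = (-6 + 10) + 308 = 4 + 308 = 312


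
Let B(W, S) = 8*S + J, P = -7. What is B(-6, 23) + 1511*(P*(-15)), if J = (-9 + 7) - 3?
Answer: 158834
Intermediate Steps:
J = -5 (J = -2 - 3 = -5)
B(W, S) = -5 + 8*S (B(W, S) = 8*S - 5 = -5 + 8*S)
B(-6, 23) + 1511*(P*(-15)) = (-5 + 8*23) + 1511*(-7*(-15)) = (-5 + 184) + 1511*105 = 179 + 158655 = 158834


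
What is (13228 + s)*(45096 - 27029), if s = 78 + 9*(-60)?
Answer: 230643322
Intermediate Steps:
s = -462 (s = 78 - 540 = -462)
(13228 + s)*(45096 - 27029) = (13228 - 462)*(45096 - 27029) = 12766*18067 = 230643322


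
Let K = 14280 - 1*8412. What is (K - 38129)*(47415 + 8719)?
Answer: -1810938974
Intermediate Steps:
K = 5868 (K = 14280 - 8412 = 5868)
(K - 38129)*(47415 + 8719) = (5868 - 38129)*(47415 + 8719) = -32261*56134 = -1810938974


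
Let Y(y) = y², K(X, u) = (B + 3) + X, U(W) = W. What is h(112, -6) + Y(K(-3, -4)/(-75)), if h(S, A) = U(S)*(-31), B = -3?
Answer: -2169999/625 ≈ -3472.0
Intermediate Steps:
K(X, u) = X (K(X, u) = (-3 + 3) + X = 0 + X = X)
h(S, A) = -31*S (h(S, A) = S*(-31) = -31*S)
h(112, -6) + Y(K(-3, -4)/(-75)) = -31*112 + (-3/(-75))² = -3472 + (-3*(-1/75))² = -3472 + (1/25)² = -3472 + 1/625 = -2169999/625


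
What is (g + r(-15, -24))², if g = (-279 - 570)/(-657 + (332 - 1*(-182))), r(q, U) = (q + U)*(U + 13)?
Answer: 3868342416/20449 ≈ 1.8917e+5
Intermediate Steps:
r(q, U) = (13 + U)*(U + q) (r(q, U) = (U + q)*(13 + U) = (13 + U)*(U + q))
g = 849/143 (g = -849/(-657 + (332 + 182)) = -849/(-657 + 514) = -849/(-143) = -849*(-1/143) = 849/143 ≈ 5.9371)
(g + r(-15, -24))² = (849/143 + ((-24)² + 13*(-24) + 13*(-15) - 24*(-15)))² = (849/143 + (576 - 312 - 195 + 360))² = (849/143 + 429)² = (62196/143)² = 3868342416/20449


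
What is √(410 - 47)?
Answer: 11*√3 ≈ 19.053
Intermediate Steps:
√(410 - 47) = √363 = 11*√3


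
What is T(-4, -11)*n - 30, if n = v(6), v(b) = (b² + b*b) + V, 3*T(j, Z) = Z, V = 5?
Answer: -937/3 ≈ -312.33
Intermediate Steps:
T(j, Z) = Z/3
v(b) = 5 + 2*b² (v(b) = (b² + b*b) + 5 = (b² + b²) + 5 = 2*b² + 5 = 5 + 2*b²)
n = 77 (n = 5 + 2*6² = 5 + 2*36 = 5 + 72 = 77)
T(-4, -11)*n - 30 = ((⅓)*(-11))*77 - 30 = -11/3*77 - 30 = -847/3 - 30 = -937/3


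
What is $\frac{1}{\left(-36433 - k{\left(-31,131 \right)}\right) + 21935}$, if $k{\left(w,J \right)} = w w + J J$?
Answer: $- \frac{1}{32620} \approx -3.0656 \cdot 10^{-5}$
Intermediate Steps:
$k{\left(w,J \right)} = J^{2} + w^{2}$ ($k{\left(w,J \right)} = w^{2} + J^{2} = J^{2} + w^{2}$)
$\frac{1}{\left(-36433 - k{\left(-31,131 \right)}\right) + 21935} = \frac{1}{\left(-36433 - \left(131^{2} + \left(-31\right)^{2}\right)\right) + 21935} = \frac{1}{\left(-36433 - \left(17161 + 961\right)\right) + 21935} = \frac{1}{\left(-36433 - 18122\right) + 21935} = \frac{1}{-54555 + 21935} = \frac{1}{-32620} = - \frac{1}{32620}$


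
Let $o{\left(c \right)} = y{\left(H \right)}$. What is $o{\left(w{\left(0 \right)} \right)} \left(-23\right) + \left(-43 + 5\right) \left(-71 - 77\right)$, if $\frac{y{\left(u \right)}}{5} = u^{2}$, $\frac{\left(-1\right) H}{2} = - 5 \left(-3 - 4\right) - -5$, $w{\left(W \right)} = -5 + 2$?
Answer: $-730376$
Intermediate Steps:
$w{\left(W \right)} = -3$
$H = -80$ ($H = - 2 \left(- 5 \left(-3 - 4\right) - -5\right) = - 2 \left(\left(-5\right) \left(-7\right) + 5\right) = - 2 \left(35 + 5\right) = \left(-2\right) 40 = -80$)
$y{\left(u \right)} = 5 u^{2}$
$o{\left(c \right)} = 32000$ ($o{\left(c \right)} = 5 \left(-80\right)^{2} = 5 \cdot 6400 = 32000$)
$o{\left(w{\left(0 \right)} \right)} \left(-23\right) + \left(-43 + 5\right) \left(-71 - 77\right) = 32000 \left(-23\right) + \left(-43 + 5\right) \left(-71 - 77\right) = -736000 - -5624 = -736000 + 5624 = -730376$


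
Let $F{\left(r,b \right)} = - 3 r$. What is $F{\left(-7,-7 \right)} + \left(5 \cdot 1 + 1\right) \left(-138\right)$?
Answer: $-807$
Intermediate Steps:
$F{\left(-7,-7 \right)} + \left(5 \cdot 1 + 1\right) \left(-138\right) = \left(-3\right) \left(-7\right) + \left(5 \cdot 1 + 1\right) \left(-138\right) = 21 + \left(5 + 1\right) \left(-138\right) = 21 + 6 \left(-138\right) = 21 - 828 = -807$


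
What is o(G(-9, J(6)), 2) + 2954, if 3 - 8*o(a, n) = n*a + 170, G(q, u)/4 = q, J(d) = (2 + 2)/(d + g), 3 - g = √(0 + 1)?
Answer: 23537/8 ≈ 2942.1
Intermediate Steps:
g = 2 (g = 3 - √(0 + 1) = 3 - √1 = 3 - 1*1 = 3 - 1 = 2)
J(d) = 4/(2 + d) (J(d) = (2 + 2)/(d + 2) = 4/(2 + d))
G(q, u) = 4*q
o(a, n) = -167/8 - a*n/8 (o(a, n) = 3/8 - (n*a + 170)/8 = 3/8 - (a*n + 170)/8 = 3/8 - (170 + a*n)/8 = 3/8 + (-85/4 - a*n/8) = -167/8 - a*n/8)
o(G(-9, J(6)), 2) + 2954 = (-167/8 - ⅛*4*(-9)*2) + 2954 = (-167/8 - ⅛*(-36)*2) + 2954 = (-167/8 + 9) + 2954 = -95/8 + 2954 = 23537/8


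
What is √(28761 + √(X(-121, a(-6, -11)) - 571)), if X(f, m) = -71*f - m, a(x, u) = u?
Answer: √(28761 + √8031) ≈ 169.85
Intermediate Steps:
X(f, m) = -m - 71*f
√(28761 + √(X(-121, a(-6, -11)) - 571)) = √(28761 + √((-1*(-11) - 71*(-121)) - 571)) = √(28761 + √((11 + 8591) - 571)) = √(28761 + √(8602 - 571)) = √(28761 + √8031)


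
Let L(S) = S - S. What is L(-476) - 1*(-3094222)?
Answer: 3094222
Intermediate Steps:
L(S) = 0
L(-476) - 1*(-3094222) = 0 - 1*(-3094222) = 0 + 3094222 = 3094222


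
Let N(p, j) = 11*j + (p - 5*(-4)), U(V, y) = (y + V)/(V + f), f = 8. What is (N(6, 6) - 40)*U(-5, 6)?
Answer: 52/3 ≈ 17.333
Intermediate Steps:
U(V, y) = (V + y)/(8 + V) (U(V, y) = (y + V)/(V + 8) = (V + y)/(8 + V))
N(p, j) = 20 + p + 11*j (N(p, j) = 11*j + (p + 20) = 11*j + (20 + p) = 20 + p + 11*j)
(N(6, 6) - 40)*U(-5, 6) = ((20 + 6 + 11*6) - 40)*((-5 + 6)/(8 - 5)) = ((20 + 6 + 66) - 40)*(1/3) = (92 - 40)*((⅓)*1) = 52*(⅓) = 52/3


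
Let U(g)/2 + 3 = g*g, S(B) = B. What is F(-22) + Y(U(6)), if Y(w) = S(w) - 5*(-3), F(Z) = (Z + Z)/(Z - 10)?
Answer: 659/8 ≈ 82.375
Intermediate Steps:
F(Z) = 2*Z/(-10 + Z) (F(Z) = (2*Z)/(-10 + Z) = 2*Z/(-10 + Z))
U(g) = -6 + 2*g**2 (U(g) = -6 + 2*(g*g) = -6 + 2*g**2)
Y(w) = 15 + w (Y(w) = w - 5*(-3) = w + 15 = 15 + w)
F(-22) + Y(U(6)) = 2*(-22)/(-10 - 22) + (15 + (-6 + 2*6**2)) = 2*(-22)/(-32) + (15 + (-6 + 2*36)) = 2*(-22)*(-1/32) + (15 + (-6 + 72)) = 11/8 + (15 + 66) = 11/8 + 81 = 659/8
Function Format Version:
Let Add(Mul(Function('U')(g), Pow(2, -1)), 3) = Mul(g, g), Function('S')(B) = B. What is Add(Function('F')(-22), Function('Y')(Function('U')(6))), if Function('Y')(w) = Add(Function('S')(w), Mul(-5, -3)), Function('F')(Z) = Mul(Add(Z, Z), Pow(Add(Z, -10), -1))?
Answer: Rational(659, 8) ≈ 82.375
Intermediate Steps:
Function('F')(Z) = Mul(2, Z, Pow(Add(-10, Z), -1)) (Function('F')(Z) = Mul(Mul(2, Z), Pow(Add(-10, Z), -1)) = Mul(2, Z, Pow(Add(-10, Z), -1)))
Function('U')(g) = Add(-6, Mul(2, Pow(g, 2))) (Function('U')(g) = Add(-6, Mul(2, Mul(g, g))) = Add(-6, Mul(2, Pow(g, 2))))
Function('Y')(w) = Add(15, w) (Function('Y')(w) = Add(w, Mul(-5, -3)) = Add(w, 15) = Add(15, w))
Add(Function('F')(-22), Function('Y')(Function('U')(6))) = Add(Mul(2, -22, Pow(Add(-10, -22), -1)), Add(15, Add(-6, Mul(2, Pow(6, 2))))) = Add(Mul(2, -22, Pow(-32, -1)), Add(15, Add(-6, Mul(2, 36)))) = Add(Mul(2, -22, Rational(-1, 32)), Add(15, Add(-6, 72))) = Add(Rational(11, 8), Add(15, 66)) = Add(Rational(11, 8), 81) = Rational(659, 8)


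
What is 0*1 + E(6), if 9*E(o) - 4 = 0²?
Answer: 4/9 ≈ 0.44444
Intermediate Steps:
E(o) = 4/9 (E(o) = 4/9 + (⅑)*0² = 4/9 + (⅑)*0 = 4/9 + 0 = 4/9)
0*1 + E(6) = 0*1 + 4/9 = 0 + 4/9 = 4/9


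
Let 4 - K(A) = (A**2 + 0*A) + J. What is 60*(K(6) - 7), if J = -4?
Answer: -2100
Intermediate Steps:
K(A) = 8 - A**2 (K(A) = 4 - ((A**2 + 0*A) - 4) = 4 - ((A**2 + 0) - 4) = 4 - (A**2 - 4) = 4 - (-4 + A**2) = 4 + (4 - A**2) = 8 - A**2)
60*(K(6) - 7) = 60*((8 - 1*6**2) - 7) = 60*((8 - 1*36) - 7) = 60*((8 - 36) - 7) = 60*(-28 - 7) = 60*(-35) = -2100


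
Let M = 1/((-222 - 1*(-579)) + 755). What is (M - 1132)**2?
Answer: 1584534641089/1236544 ≈ 1.2814e+6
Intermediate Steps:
M = 1/1112 (M = 1/((-222 + 579) + 755) = 1/(357 + 755) = 1/1112 ≈ 0.00089928)
(M - 1132)**2 = (1/1112 - 1132)**2 = (-1258783/1112)**2 = 1584534641089/1236544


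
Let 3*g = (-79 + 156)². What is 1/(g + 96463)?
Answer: 3/295318 ≈ 1.0159e-5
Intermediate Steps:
g = 5929/3 (g = (-79 + 156)²/3 = (⅓)*77² = (⅓)*5929 = 5929/3 ≈ 1976.3)
1/(g + 96463) = 1/(5929/3 + 96463) = 1/(295318/3) = 3/295318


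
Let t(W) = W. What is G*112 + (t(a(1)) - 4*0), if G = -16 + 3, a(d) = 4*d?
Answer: -1452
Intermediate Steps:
G = -13
G*112 + (t(a(1)) - 4*0) = -13*112 + (4*1 - 4*0) = -1456 + (4 + 0) = -1456 + 4 = -1452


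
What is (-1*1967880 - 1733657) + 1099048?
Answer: -2602489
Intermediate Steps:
(-1*1967880 - 1733657) + 1099048 = (-1967880 - 1733657) + 1099048 = -3701537 + 1099048 = -2602489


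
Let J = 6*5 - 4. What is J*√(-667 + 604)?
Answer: 78*I*√7 ≈ 206.37*I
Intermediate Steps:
J = 26 (J = 30 - 4 = 26)
J*√(-667 + 604) = 26*√(-667 + 604) = 26*√(-63) = 26*(3*I*√7) = 78*I*√7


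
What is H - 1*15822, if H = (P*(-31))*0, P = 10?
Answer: -15822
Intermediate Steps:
H = 0 (H = (10*(-31))*0 = -310*0 = 0)
H - 1*15822 = 0 - 1*15822 = 0 - 15822 = -15822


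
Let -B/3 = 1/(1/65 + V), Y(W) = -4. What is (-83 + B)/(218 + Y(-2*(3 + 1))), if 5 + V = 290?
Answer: -1537853/3964564 ≈ -0.38790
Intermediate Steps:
V = 285 (V = -5 + 290 = 285)
B = -195/18526 (B = -3/(1/65 + 285) = -3/18526/65 = -3*65/18526 = -195/18526 ≈ -0.010526)
(-83 + B)/(218 + Y(-2*(3 + 1))) = (-83 - 195/18526)/(218 - 4) = -1537853/18526/214 = -1537853/18526*1/214 = -1537853/3964564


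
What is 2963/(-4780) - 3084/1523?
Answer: -19254169/7279940 ≈ -2.6448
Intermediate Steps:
2963/(-4780) - 3084/1523 = 2963*(-1/4780) - 3084*1/1523 = -2963/4780 - 3084/1523 = -19254169/7279940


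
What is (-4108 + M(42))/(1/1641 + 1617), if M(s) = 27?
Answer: -126357/50066 ≈ -2.5238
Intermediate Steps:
(-4108 + M(42))/(1/1641 + 1617) = (-4108 + 27)/(1/1641 + 1617) = -4081/(1/1641 + 1617) = -4081/2653498/1641 = -4081*1641/2653498 = -126357/50066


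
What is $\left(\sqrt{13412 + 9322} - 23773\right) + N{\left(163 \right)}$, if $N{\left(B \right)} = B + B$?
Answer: $-23447 + 3 \sqrt{2526} \approx -23296.0$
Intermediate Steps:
$N{\left(B \right)} = 2 B$
$\left(\sqrt{13412 + 9322} - 23773\right) + N{\left(163 \right)} = \left(\sqrt{13412 + 9322} - 23773\right) + 2 \cdot 163 = \left(\sqrt{22734} - 23773\right) + 326 = \left(3 \sqrt{2526} - 23773\right) + 326 = \left(-23773 + 3 \sqrt{2526}\right) + 326 = -23447 + 3 \sqrt{2526}$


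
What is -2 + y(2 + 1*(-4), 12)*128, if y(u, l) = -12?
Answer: -1538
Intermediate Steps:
-2 + y(2 + 1*(-4), 12)*128 = -2 - 12*128 = -2 - 1536 = -1538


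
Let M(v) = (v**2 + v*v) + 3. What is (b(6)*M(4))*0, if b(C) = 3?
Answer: 0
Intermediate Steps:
M(v) = 3 + 2*v**2 (M(v) = (v**2 + v**2) + 3 = 2*v**2 + 3 = 3 + 2*v**2)
(b(6)*M(4))*0 = (3*(3 + 2*4**2))*0 = (3*(3 + 2*16))*0 = (3*(3 + 32))*0 = (3*35)*0 = 105*0 = 0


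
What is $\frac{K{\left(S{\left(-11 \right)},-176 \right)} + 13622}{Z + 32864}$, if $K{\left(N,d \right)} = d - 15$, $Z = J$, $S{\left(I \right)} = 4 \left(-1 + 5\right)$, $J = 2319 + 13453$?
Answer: $\frac{4477}{16212} \approx 0.27615$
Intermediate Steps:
$J = 15772$
$S{\left(I \right)} = 16$ ($S{\left(I \right)} = 4 \cdot 4 = 16$)
$Z = 15772$
$K{\left(N,d \right)} = -15 + d$
$\frac{K{\left(S{\left(-11 \right)},-176 \right)} + 13622}{Z + 32864} = \frac{\left(-15 - 176\right) + 13622}{15772 + 32864} = \frac{-191 + 13622}{48636} = 13431 \cdot \frac{1}{48636} = \frac{4477}{16212}$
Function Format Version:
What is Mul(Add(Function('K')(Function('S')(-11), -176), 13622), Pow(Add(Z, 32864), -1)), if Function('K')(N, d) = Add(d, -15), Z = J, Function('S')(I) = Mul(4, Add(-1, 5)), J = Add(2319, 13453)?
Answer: Rational(4477, 16212) ≈ 0.27615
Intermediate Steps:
J = 15772
Function('S')(I) = 16 (Function('S')(I) = Mul(4, 4) = 16)
Z = 15772
Function('K')(N, d) = Add(-15, d)
Mul(Add(Function('K')(Function('S')(-11), -176), 13622), Pow(Add(Z, 32864), -1)) = Mul(Add(Add(-15, -176), 13622), Pow(Add(15772, 32864), -1)) = Mul(Add(-191, 13622), Pow(48636, -1)) = Mul(13431, Rational(1, 48636)) = Rational(4477, 16212)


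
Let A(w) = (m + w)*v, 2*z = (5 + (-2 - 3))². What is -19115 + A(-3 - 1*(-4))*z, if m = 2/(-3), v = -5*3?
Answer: -19115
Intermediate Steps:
z = 0 (z = (5 + (-2 - 3))²/2 = (5 - 5)²/2 = (½)*0² = (½)*0 = 0)
v = -15
m = -⅔ (m = 2*(-⅓) = -⅔ ≈ -0.66667)
A(w) = 10 - 15*w (A(w) = (-⅔ + w)*(-15) = 10 - 15*w)
-19115 + A(-3 - 1*(-4))*z = -19115 + (10 - 15*(-3 - 1*(-4)))*0 = -19115 + (10 - 15*(-3 + 4))*0 = -19115 + (10 - 15*1)*0 = -19115 + (10 - 15)*0 = -19115 - 5*0 = -19115 + 0 = -19115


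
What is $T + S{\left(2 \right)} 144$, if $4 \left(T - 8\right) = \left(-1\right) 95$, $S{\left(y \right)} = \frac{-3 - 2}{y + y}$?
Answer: $- \frac{783}{4} \approx -195.75$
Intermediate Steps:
$S{\left(y \right)} = - \frac{5}{2 y}$
$T = - \frac{63}{4}$ ($T = 8 + \frac{\left(-1\right) 95}{4} = 8 + \frac{1}{4} \left(-95\right) = 8 - \frac{95}{4} = - \frac{63}{4} \approx -15.75$)
$T + S{\left(2 \right)} 144 = - \frac{63}{4} + - \frac{5}{2 \cdot 2} \cdot 144 = - \frac{63}{4} + \left(- \frac{5}{2}\right) \frac{1}{2} \cdot 144 = - \frac{63}{4} - 180 = - \frac{783}{4}$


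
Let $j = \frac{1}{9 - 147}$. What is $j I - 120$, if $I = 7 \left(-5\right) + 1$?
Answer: $- \frac{8263}{69} \approx -119.75$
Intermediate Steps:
$I = -34$ ($I = -35 + 1 = -34$)
$j = - \frac{1}{138}$ ($j = \frac{1}{-138} = - \frac{1}{138} \approx -0.0072464$)
$j I - 120 = \left(- \frac{1}{138}\right) \left(-34\right) - 120 = \frac{17}{69} - 120 = - \frac{8263}{69}$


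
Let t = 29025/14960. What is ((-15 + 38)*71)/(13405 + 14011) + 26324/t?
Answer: 93884010491/6919560 ≈ 13568.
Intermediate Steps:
t = 5805/2992 (t = 29025*(1/14960) = 5805/2992 ≈ 1.9402)
((-15 + 38)*71)/(13405 + 14011) + 26324/t = ((-15 + 38)*71)/(13405 + 14011) + 26324/(5805/2992) = (23*71)/27416 + 26324*(2992/5805) = 1633*(1/27416) + 78761408/5805 = 71/1192 + 78761408/5805 = 93884010491/6919560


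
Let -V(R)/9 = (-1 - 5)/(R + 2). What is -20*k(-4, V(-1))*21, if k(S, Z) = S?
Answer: 1680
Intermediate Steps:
V(R) = 54/(2 + R) (V(R) = -9*(-1 - 5)/(R + 2) = -(-54)/(2 + R) = 54/(2 + R))
-20*k(-4, V(-1))*21 = -20*(-4)*21 = 80*21 = 1680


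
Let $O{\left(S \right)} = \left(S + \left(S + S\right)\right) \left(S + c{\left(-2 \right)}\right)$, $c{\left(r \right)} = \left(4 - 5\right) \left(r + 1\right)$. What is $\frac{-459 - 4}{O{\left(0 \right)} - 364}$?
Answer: $\frac{463}{364} \approx 1.272$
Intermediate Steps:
$c{\left(r \right)} = -1 - r$ ($c{\left(r \right)} = - (1 + r) = -1 - r$)
$O{\left(S \right)} = 3 S \left(1 + S\right)$ ($O{\left(S \right)} = \left(S + \left(S + S\right)\right) \left(S - -1\right) = \left(S + 2 S\right) \left(S + \left(-1 + 2\right)\right) = 3 S \left(S + 1\right) = 3 S \left(1 + S\right)$)
$\frac{-459 - 4}{O{\left(0 \right)} - 364} = \frac{-459 - 4}{3 \cdot 0 \left(1 + 0\right) - 364} = - \frac{463}{3 \cdot 0 \cdot 1 - 364} = - \frac{463}{0 - 364} = - \frac{463}{-364} = \left(-463\right) \left(- \frac{1}{364}\right) = \frac{463}{364}$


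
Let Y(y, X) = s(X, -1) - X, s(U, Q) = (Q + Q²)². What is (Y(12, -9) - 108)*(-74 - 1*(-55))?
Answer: 1881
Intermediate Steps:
Y(y, X) = -X (Y(y, X) = (-1)²*(1 - 1)² - X = 1*0² - X = 1*0 - X = 0 - X = -X)
(Y(12, -9) - 108)*(-74 - 1*(-55)) = (-1*(-9) - 108)*(-74 - 1*(-55)) = (9 - 108)*(-74 + 55) = -99*(-19) = 1881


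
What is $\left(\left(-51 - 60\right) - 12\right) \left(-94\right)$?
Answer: $11562$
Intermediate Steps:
$\left(\left(-51 - 60\right) - 12\right) \left(-94\right) = \left(-111 - 12\right) \left(-94\right) = \left(-123\right) \left(-94\right) = 11562$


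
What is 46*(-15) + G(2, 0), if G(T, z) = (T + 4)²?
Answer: -654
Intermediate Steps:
G(T, z) = (4 + T)²
46*(-15) + G(2, 0) = 46*(-15) + (4 + 2)² = -690 + 6² = -690 + 36 = -654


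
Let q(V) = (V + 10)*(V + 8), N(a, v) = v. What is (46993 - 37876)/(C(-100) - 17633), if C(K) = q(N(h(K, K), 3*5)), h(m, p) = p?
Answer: -3039/5686 ≈ -0.53447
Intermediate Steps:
q(V) = (8 + V)*(10 + V) (q(V) = (10 + V)*(8 + V) = (8 + V)*(10 + V))
C(K) = 575 (C(K) = 80 + (3*5)² + 18*(3*5) = 80 + 15² + 18*15 = 80 + 225 + 270 = 575)
(46993 - 37876)/(C(-100) - 17633) = (46993 - 37876)/(575 - 17633) = 9117/(-17058) = 9117*(-1/17058) = -3039/5686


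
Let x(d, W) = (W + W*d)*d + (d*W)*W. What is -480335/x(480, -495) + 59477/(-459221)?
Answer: -11954977481/43644363840 ≈ -0.27392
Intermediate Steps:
x(d, W) = d*W² + d*(W + W*d) (x(d, W) = d*(W + W*d) + (W*d)*W = d*(W + W*d) + d*W² = d*W² + d*(W + W*d))
-480335/x(480, -495) + 59477/(-459221) = -480335*(-1/(237600*(1 - 495 + 480))) + 59477/(-459221) = -480335/((-495*480*(-14))) + 59477*(-1/459221) = -480335/3326400 - 59477/459221 = -480335*1/3326400 - 59477/459221 = -96067/665280 - 59477/459221 = -11954977481/43644363840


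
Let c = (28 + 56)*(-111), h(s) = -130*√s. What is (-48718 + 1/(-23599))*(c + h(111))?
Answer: 10719766277892/23599 + 149460490790*√111/23599 ≈ 5.2097e+8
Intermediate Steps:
c = -9324 (c = 84*(-111) = -9324)
(-48718 + 1/(-23599))*(c + h(111)) = (-48718 + 1/(-23599))*(-9324 - 130*√111) = (-48718 - 1/23599)*(-9324 - 130*√111) = -1149696083*(-9324 - 130*√111)/23599 = 10719766277892/23599 + 149460490790*√111/23599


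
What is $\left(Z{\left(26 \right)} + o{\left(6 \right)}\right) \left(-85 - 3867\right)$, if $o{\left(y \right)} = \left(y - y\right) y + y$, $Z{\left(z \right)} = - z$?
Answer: $79040$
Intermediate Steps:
$o{\left(y \right)} = y$ ($o{\left(y \right)} = 0 y + y = 0 + y = y$)
$\left(Z{\left(26 \right)} + o{\left(6 \right)}\right) \left(-85 - 3867\right) = \left(\left(-1\right) 26 + 6\right) \left(-85 - 3867\right) = \left(-26 + 6\right) \left(-3952\right) = \left(-20\right) \left(-3952\right) = 79040$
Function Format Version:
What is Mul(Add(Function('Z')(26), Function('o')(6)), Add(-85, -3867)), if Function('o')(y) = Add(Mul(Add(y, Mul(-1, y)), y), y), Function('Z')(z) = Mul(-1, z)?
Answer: 79040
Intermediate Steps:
Function('o')(y) = y (Function('o')(y) = Add(Mul(0, y), y) = Add(0, y) = y)
Mul(Add(Function('Z')(26), Function('o')(6)), Add(-85, -3867)) = Mul(Add(Mul(-1, 26), 6), Add(-85, -3867)) = Mul(Add(-26, 6), -3952) = Mul(-20, -3952) = 79040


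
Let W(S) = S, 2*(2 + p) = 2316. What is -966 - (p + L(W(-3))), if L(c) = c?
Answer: -2119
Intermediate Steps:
p = 1156 (p = -2 + (1/2)*2316 = -2 + 1158 = 1156)
-966 - (p + L(W(-3))) = -966 - (1156 - 3) = -966 - 1*1153 = -966 - 1153 = -2119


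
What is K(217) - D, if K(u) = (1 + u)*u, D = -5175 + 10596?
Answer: 41885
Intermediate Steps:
D = 5421
K(u) = u*(1 + u)
K(217) - D = 217*(1 + 217) - 1*5421 = 217*218 - 5421 = 47306 - 5421 = 41885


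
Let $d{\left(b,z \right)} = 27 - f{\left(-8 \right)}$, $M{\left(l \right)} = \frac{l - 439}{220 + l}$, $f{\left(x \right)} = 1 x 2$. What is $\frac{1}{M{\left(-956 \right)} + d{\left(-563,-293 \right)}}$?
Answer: $\frac{736}{33043} \approx 0.022274$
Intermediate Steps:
$f{\left(x \right)} = 2 x$ ($f{\left(x \right)} = x 2 = 2 x$)
$M{\left(l \right)} = \frac{-439 + l}{220 + l}$
$d{\left(b,z \right)} = 43$ ($d{\left(b,z \right)} = 27 - 2 \left(-8\right) = 27 - -16 = 27 + 16 = 43$)
$\frac{1}{M{\left(-956 \right)} + d{\left(-563,-293 \right)}} = \frac{1}{\frac{-439 - 956}{220 - 956} + 43} = \frac{1}{\frac{1}{-736} \left(-1395\right) + 43} = \frac{1}{\left(- \frac{1}{736}\right) \left(-1395\right) + 43} = \frac{1}{\frac{1395}{736} + 43} = \frac{1}{\frac{33043}{736}} = \frac{736}{33043}$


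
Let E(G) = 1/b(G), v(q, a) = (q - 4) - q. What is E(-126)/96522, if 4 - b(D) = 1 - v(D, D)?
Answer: -1/96522 ≈ -1.0360e-5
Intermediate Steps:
v(q, a) = -4 (v(q, a) = (-4 + q) - q = -4)
b(D) = -1 (b(D) = 4 - (1 - 1*(-4)) = 4 - (1 + 4) = 4 - 1*5 = 4 - 5 = -1)
E(G) = -1 (E(G) = 1/(-1) = -1)
E(-126)/96522 = -1/96522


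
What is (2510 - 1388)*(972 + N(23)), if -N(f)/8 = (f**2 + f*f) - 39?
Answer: -8055960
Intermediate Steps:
N(f) = 312 - 16*f**2 (N(f) = -8*((f**2 + f*f) - 39) = -8*((f**2 + f**2) - 39) = -8*(2*f**2 - 39) = -8*(-39 + 2*f**2) = 312 - 16*f**2)
(2510 - 1388)*(972 + N(23)) = (2510 - 1388)*(972 + (312 - 16*23**2)) = 1122*(972 + (312 - 16*529)) = 1122*(972 + (312 - 8464)) = 1122*(972 - 8152) = 1122*(-7180) = -8055960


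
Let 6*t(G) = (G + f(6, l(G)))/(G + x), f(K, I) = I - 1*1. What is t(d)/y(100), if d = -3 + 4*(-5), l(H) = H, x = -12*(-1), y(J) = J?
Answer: 47/6600 ≈ 0.0071212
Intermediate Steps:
x = 12
d = -23 (d = -3 - 20 = -23)
f(K, I) = -1 + I (f(K, I) = I - 1 = -1 + I)
t(G) = (-1 + 2*G)/(6*(12 + G)) (t(G) = ((G + (-1 + G))/(G + 12))/6 = ((-1 + 2*G)/(12 + G))/6 = (-1 + 2*G)/(6*(12 + G)))
t(d)/y(100) = ((-1 + 2*(-23))/(6*(12 - 23)))/100 = ((⅙)*(-1 - 46)/(-11))*(1/100) = ((⅙)*(-1/11)*(-47))*(1/100) = (47/66)*(1/100) = 47/6600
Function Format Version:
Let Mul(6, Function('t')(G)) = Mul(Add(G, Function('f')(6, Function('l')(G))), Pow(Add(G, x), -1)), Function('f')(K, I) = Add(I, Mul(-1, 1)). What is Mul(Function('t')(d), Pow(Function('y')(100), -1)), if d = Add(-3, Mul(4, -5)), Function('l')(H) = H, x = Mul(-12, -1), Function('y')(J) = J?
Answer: Rational(47, 6600) ≈ 0.0071212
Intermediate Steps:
x = 12
d = -23 (d = Add(-3, -20) = -23)
Function('f')(K, I) = Add(-1, I) (Function('f')(K, I) = Add(I, -1) = Add(-1, I))
Function('t')(G) = Mul(Rational(1, 6), Pow(Add(12, G), -1), Add(-1, Mul(2, G))) (Function('t')(G) = Mul(Rational(1, 6), Mul(Add(G, Add(-1, G)), Pow(Add(G, 12), -1))) = Mul(Rational(1, 6), Mul(Add(-1, Mul(2, G)), Pow(Add(12, G), -1))) = Mul(Rational(1, 6), Mul(Pow(Add(12, G), -1), Add(-1, Mul(2, G)))) = Mul(Rational(1, 6), Pow(Add(12, G), -1), Add(-1, Mul(2, G))))
Mul(Function('t')(d), Pow(Function('y')(100), -1)) = Mul(Mul(Rational(1, 6), Pow(Add(12, -23), -1), Add(-1, Mul(2, -23))), Pow(100, -1)) = Mul(Mul(Rational(1, 6), Pow(-11, -1), Add(-1, -46)), Rational(1, 100)) = Mul(Mul(Rational(1, 6), Rational(-1, 11), -47), Rational(1, 100)) = Mul(Rational(47, 66), Rational(1, 100)) = Rational(47, 6600)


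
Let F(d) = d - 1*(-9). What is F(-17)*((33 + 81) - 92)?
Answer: -176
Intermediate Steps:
F(d) = 9 + d (F(d) = d + 9 = 9 + d)
F(-17)*((33 + 81) - 92) = (9 - 17)*((33 + 81) - 92) = -8*(114 - 92) = -8*22 = -176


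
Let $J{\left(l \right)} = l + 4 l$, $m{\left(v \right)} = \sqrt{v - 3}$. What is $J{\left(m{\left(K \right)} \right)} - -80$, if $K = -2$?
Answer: $80 + 5 i \sqrt{5} \approx 80.0 + 11.18 i$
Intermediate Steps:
$m{\left(v \right)} = \sqrt{-3 + v}$
$J{\left(l \right)} = 5 l$
$J{\left(m{\left(K \right)} \right)} - -80 = 5 \sqrt{-3 - 2} - -80 = 5 \sqrt{-5} + 80 = 5 i \sqrt{5} + 80 = 80 + 5 i \sqrt{5}$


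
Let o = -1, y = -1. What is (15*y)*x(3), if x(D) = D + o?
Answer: -30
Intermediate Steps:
x(D) = -1 + D (x(D) = D - 1 = -1 + D)
(15*y)*x(3) = (15*(-1))*(-1 + 3) = -15*2 = -30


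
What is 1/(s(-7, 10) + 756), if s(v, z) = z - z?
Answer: 1/756 ≈ 0.0013228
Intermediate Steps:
s(v, z) = 0
1/(s(-7, 10) + 756) = 1/(0 + 756) = 1/756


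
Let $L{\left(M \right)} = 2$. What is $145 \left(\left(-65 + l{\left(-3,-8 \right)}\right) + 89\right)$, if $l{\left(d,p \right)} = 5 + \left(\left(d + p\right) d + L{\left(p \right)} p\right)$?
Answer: $6670$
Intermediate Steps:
$l{\left(d,p \right)} = 5 + 2 p + d \left(d + p\right)$ ($l{\left(d,p \right)} = 5 + \left(\left(d + p\right) d + 2 p\right) = 5 + \left(d \left(d + p\right) + 2 p\right) = 5 + \left(2 p + d \left(d + p\right)\right) = 5 + 2 p + d \left(d + p\right)$)
$145 \left(\left(-65 + l{\left(-3,-8 \right)}\right) + 89\right) = 145 \left(\left(-65 + \left(5 + \left(-3\right)^{2} + 2 \left(-8\right) - -24\right)\right) + 89\right) = 145 \left(\left(-65 + \left(5 + 9 - 16 + 24\right)\right) + 89\right) = 145 \left(\left(-65 + 22\right) + 89\right) = 145 \left(-43 + 89\right) = 145 \cdot 46 = 6670$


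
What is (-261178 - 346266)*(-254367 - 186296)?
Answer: 267678095372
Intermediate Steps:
(-261178 - 346266)*(-254367 - 186296) = -607444*(-440663) = 267678095372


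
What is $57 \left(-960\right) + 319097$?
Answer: $264377$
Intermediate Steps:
$57 \left(-960\right) + 319097 = -54720 + 319097 = 264377$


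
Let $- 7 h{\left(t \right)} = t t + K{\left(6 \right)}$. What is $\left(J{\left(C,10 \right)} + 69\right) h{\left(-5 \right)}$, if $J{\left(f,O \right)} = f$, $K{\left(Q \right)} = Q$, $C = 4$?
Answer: $- \frac{2263}{7} \approx -323.29$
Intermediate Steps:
$h{\left(t \right)} = - \frac{6}{7} - \frac{t^{2}}{7}$ ($h{\left(t \right)} = - \frac{t t + 6}{7} = - \frac{t^{2} + 6}{7} = - \frac{6 + t^{2}}{7} = - \frac{6}{7} - \frac{t^{2}}{7}$)
$\left(J{\left(C,10 \right)} + 69\right) h{\left(-5 \right)} = \left(4 + 69\right) \left(- \frac{6}{7} - \frac{\left(-5\right)^{2}}{7}\right) = 73 \left(- \frac{6}{7} - \frac{25}{7}\right) = 73 \left(- \frac{31}{7}\right) = - \frac{2263}{7}$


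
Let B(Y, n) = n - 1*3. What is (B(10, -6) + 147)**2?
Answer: 19044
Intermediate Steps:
B(Y, n) = -3 + n (B(Y, n) = n - 3 = -3 + n)
(B(10, -6) + 147)**2 = ((-3 - 6) + 147)**2 = (-9 + 147)**2 = 138**2 = 19044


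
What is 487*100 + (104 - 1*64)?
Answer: 48740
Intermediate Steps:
487*100 + (104 - 1*64) = 48700 + (104 - 64) = 48700 + 40 = 48740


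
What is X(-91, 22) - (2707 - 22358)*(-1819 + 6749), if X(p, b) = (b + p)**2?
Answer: 96884191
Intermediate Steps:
X(-91, 22) - (2707 - 22358)*(-1819 + 6749) = (22 - 91)**2 - (2707 - 22358)*(-1819 + 6749) = (-69)**2 - (-19651)*4930 = 4761 - 1*(-96879430) = 4761 + 96879430 = 96884191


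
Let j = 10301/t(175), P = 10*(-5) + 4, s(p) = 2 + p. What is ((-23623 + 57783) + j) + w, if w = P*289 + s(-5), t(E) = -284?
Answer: 5914791/284 ≈ 20827.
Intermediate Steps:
P = -46 (P = -50 + 4 = -46)
j = -10301/284 (j = 10301/(-284) = 10301*(-1/284) = -10301/284 ≈ -36.271)
w = -13297 (w = -46*289 + (2 - 5) = -13294 - 3 = -13297)
((-23623 + 57783) + j) + w = ((-23623 + 57783) - 10301/284) - 13297 = (34160 - 10301/284) - 13297 = 9691139/284 - 13297 = 5914791/284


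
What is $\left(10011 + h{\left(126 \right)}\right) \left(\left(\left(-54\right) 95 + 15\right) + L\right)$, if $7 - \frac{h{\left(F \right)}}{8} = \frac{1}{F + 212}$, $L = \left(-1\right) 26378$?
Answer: $- \frac{53579639267}{169} \approx -3.1704 \cdot 10^{8}$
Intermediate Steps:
$L = -26378$
$h{\left(F \right)} = 56 - \frac{8}{212 + F}$ ($h{\left(F \right)} = 56 - \frac{8}{F + 212} = 56 - \frac{8}{212 + F}$)
$\left(10011 + h{\left(126 \right)}\right) \left(\left(\left(-54\right) 95 + 15\right) + L\right) = \left(10011 + \frac{8 \left(1483 + 7 \cdot 126\right)}{212 + 126}\right) \left(\left(\left(-54\right) 95 + 15\right) - 26378\right) = \left(10011 + \frac{8 \left(1483 + 882\right)}{338}\right) \left(\left(-5130 + 15\right) - 26378\right) = \left(10011 + 8 \cdot \frac{1}{338} \cdot 2365\right) \left(-5115 - 26378\right) = \left(10011 + \frac{9460}{169}\right) \left(-31493\right) = \frac{1701319}{169} \left(-31493\right) = - \frac{53579639267}{169}$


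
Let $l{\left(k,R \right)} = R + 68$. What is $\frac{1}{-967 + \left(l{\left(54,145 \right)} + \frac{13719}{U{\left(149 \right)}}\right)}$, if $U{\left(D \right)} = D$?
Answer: $- \frac{149}{98627} \approx -0.0015107$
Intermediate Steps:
$l{\left(k,R \right)} = 68 + R$
$\frac{1}{-967 + \left(l{\left(54,145 \right)} + \frac{13719}{U{\left(149 \right)}}\right)} = \frac{1}{-967 + \left(\left(68 + 145\right) + \frac{13719}{149}\right)} = \frac{1}{-967 + \left(213 + 13719 \cdot \frac{1}{149}\right)} = \frac{1}{-967 + \left(213 + \frac{13719}{149}\right)} = \frac{1}{-967 + \frac{45456}{149}} = \frac{1}{- \frac{98627}{149}} = - \frac{149}{98627}$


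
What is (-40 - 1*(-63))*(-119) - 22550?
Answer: -25287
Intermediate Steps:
(-40 - 1*(-63))*(-119) - 22550 = (-40 + 63)*(-119) - 22550 = 23*(-119) - 22550 = -2737 - 22550 = -25287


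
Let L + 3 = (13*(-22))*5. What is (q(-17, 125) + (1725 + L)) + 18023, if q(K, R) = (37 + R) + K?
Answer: 18460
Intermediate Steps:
q(K, R) = 37 + K + R
L = -1433 (L = -3 + (13*(-22))*5 = -3 - 286*5 = -3 - 1430 = -1433)
(q(-17, 125) + (1725 + L)) + 18023 = ((37 - 17 + 125) + (1725 - 1433)) + 18023 = (145 + 292) + 18023 = 437 + 18023 = 18460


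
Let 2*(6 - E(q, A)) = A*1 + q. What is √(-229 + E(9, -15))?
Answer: 2*I*√55 ≈ 14.832*I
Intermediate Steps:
E(q, A) = 6 - A/2 - q/2 (E(q, A) = 6 - (A*1 + q)/2 = 6 - (A + q)/2 = 6 + (-A/2 - q/2) = 6 - A/2 - q/2)
√(-229 + E(9, -15)) = √(-229 + (6 - ½*(-15) - ½*9)) = √(-229 + (6 + 15/2 - 9/2)) = √(-229 + 9) = √(-220) = 2*I*√55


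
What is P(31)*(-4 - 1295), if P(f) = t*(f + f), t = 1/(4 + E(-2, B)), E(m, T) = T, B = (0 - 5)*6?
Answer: 40269/13 ≈ 3097.6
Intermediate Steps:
B = -30 (B = -5*6 = -30)
t = -1/26 (t = 1/(4 - 30) = 1/(-26) = -1/26 ≈ -0.038462)
P(f) = -f/13 (P(f) = -(f + f)/26 = -f/13)
P(31)*(-4 - 1295) = (-1/13*31)*(-4 - 1295) = -31/13*(-1299) = 40269/13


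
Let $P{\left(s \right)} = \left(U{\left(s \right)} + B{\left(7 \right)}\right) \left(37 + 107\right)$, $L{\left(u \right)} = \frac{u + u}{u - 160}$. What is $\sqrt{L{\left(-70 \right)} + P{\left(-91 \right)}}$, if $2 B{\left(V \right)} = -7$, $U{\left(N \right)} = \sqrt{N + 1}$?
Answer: $\frac{\sqrt{-266294 + 228528 i \sqrt{10}}}{23} \approx 21.823 + 31.299 i$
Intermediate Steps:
$U{\left(N \right)} = \sqrt{1 + N}$
$B{\left(V \right)} = - \frac{7}{2}$ ($B{\left(V \right)} = \frac{1}{2} \left(-7\right) = - \frac{7}{2}$)
$L{\left(u \right)} = \frac{2 u}{-160 + u}$
$P{\left(s \right)} = -504 + 144 \sqrt{1 + s}$ ($P{\left(s \right)} = \left(\sqrt{1 + s} - \frac{7}{2}\right) \left(37 + 107\right) = \left(- \frac{7}{2} + \sqrt{1 + s}\right) 144 = -504 + 144 \sqrt{1 + s}$)
$\sqrt{L{\left(-70 \right)} + P{\left(-91 \right)}} = \sqrt{2 \left(-70\right) \frac{1}{-160 - 70} - \left(504 - 144 \sqrt{1 - 91}\right)} = \sqrt{2 \left(-70\right) \frac{1}{-230} - \left(504 - 144 \sqrt{-90}\right)} = \sqrt{2 \left(-70\right) \left(- \frac{1}{230}\right) - \left(504 - 144 \cdot 3 i \sqrt{10}\right)} = \sqrt{\frac{14}{23} - \left(504 - 432 i \sqrt{10}\right)} = \sqrt{- \frac{11578}{23} + 432 i \sqrt{10}}$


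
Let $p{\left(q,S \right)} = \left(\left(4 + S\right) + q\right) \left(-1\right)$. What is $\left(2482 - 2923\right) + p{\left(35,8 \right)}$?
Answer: $-488$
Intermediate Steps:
$p{\left(q,S \right)} = -4 - S - q$ ($p{\left(q,S \right)} = \left(4 + S + q\right) \left(-1\right) = -4 - S - q$)
$\left(2482 - 2923\right) + p{\left(35,8 \right)} = \left(2482 - 2923\right) - 47 = -441 - 47 = -488$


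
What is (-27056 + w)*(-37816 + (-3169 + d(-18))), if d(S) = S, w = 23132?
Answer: 160895772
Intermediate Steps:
(-27056 + w)*(-37816 + (-3169 + d(-18))) = (-27056 + 23132)*(-37816 + (-3169 - 18)) = -3924*(-37816 - 3187) = -3924*(-41003) = 160895772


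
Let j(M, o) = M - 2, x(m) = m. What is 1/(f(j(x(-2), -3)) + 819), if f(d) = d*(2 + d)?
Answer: 1/827 ≈ 0.0012092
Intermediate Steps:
j(M, o) = -2 + M
1/(f(j(x(-2), -3)) + 819) = 1/((-2 - 2)*(2 + (-2 - 2)) + 819) = 1/(-4*(2 - 4) + 819) = 1/(-4*(-2) + 819) = 1/(8 + 819) = 1/827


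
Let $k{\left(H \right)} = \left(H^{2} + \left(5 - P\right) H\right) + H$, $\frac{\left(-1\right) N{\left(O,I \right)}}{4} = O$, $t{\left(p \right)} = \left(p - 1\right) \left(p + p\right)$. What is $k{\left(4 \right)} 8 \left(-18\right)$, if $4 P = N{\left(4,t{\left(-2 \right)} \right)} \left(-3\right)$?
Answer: $1152$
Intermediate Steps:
$t{\left(p \right)} = 2 p \left(-1 + p\right)$ ($t{\left(p \right)} = \left(-1 + p\right) 2 p = 2 p \left(-1 + p\right)$)
$N{\left(O,I \right)} = - 4 O$
$P = 12$ ($P = \frac{\left(-4\right) 4 \left(-3\right)}{4} = \frac{\left(-16\right) \left(-3\right)}{4} = \frac{1}{4} \cdot 48 = 12$)
$k{\left(H \right)} = H^{2} - 6 H$ ($k{\left(H \right)} = \left(H^{2} + \left(5 - 12\right) H\right) + H = \left(H^{2} - 7 H\right) + H = H^{2} - 6 H$)
$k{\left(4 \right)} 8 \left(-18\right) = 4 \left(-6 + 4\right) 8 \left(-18\right) = 4 \left(-2\right) 8 \left(-18\right) = \left(-8\right) 8 \left(-18\right) = \left(-64\right) \left(-18\right) = 1152$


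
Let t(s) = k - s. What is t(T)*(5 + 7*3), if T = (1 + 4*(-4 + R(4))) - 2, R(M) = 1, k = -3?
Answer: 260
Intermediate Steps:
T = -13 (T = (1 + 4*(-4 + 1)) - 2 = (1 + 4*(-3)) - 2 = (1 - 12) - 2 = -11 - 2 = -13)
t(s) = -3 - s
t(T)*(5 + 7*3) = (-3 - 1*(-13))*(5 + 7*3) = (-3 + 13)*(5 + 21) = 10*26 = 260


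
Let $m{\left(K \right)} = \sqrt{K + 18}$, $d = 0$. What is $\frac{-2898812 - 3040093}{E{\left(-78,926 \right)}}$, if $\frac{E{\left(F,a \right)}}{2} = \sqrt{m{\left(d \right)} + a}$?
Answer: $- \frac{5938905}{2 \sqrt{926 + 3 \sqrt{2}}} \approx -97360.0$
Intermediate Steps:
$m{\left(K \right)} = \sqrt{18 + K}$
$E{\left(F,a \right)} = 2 \sqrt{a + 3 \sqrt{2}}$ ($E{\left(F,a \right)} = 2 \sqrt{\sqrt{18 + 0} + a} = 2 \sqrt{\sqrt{18} + a} = 2 \sqrt{3 \sqrt{2} + a} = 2 \sqrt{a + 3 \sqrt{2}}$)
$\frac{-2898812 - 3040093}{E{\left(-78,926 \right)}} = \frac{-2898812 - 3040093}{2 \sqrt{926 + 3 \sqrt{2}}} = - 5938905 \frac{1}{2 \sqrt{926 + 3 \sqrt{2}}} = - \frac{5938905}{2 \sqrt{926 + 3 \sqrt{2}}}$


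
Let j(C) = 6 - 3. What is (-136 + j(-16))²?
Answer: 17689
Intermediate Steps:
j(C) = 3
(-136 + j(-16))² = (-136 + 3)² = (-133)² = 17689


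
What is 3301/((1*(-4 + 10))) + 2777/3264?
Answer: 599507/1088 ≈ 551.02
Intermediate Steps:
3301/((1*(-4 + 10))) + 2777/3264 = 3301/((1*6)) + 2777*(1/3264) = 3301/6 + 2777/3264 = 599507/1088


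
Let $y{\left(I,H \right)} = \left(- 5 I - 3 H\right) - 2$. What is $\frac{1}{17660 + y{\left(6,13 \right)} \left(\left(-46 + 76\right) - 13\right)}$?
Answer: $\frac{1}{16453} \approx 6.0779 \cdot 10^{-5}$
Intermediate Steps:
$y{\left(I,H \right)} = -2 - 5 I - 3 H$
$\frac{1}{17660 + y{\left(6,13 \right)} \left(\left(-46 + 76\right) - 13\right)} = \frac{1}{17660 + \left(-2 - 30 - 39\right) \left(\left(-46 + 76\right) - 13\right)} = \frac{1}{17660 + \left(-2 - 30 - 39\right) \left(30 - 13\right)} = \frac{1}{17660 - 1207} = \frac{1}{16453}$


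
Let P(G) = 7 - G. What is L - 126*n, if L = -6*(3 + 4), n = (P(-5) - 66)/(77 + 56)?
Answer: 174/19 ≈ 9.1579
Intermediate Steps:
n = -54/133 (n = ((7 - 1*(-5)) - 66)/(77 + 56) = ((7 + 5) - 66)/133 = (12 - 66)*(1/133) = -54*1/133 = -54/133 ≈ -0.40601)
L = -42 (L = -6*7 = -42)
L - 126*n = -42 - 126*(-54/133) = -42 + 972/19 = 174/19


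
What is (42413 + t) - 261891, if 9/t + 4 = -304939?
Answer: -66928279763/304943 ≈ -2.1948e+5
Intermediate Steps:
t = -9/304943 (t = 9/(-4 - 304939) = 9/(-304943) = 9*(-1/304943) = -9/304943 ≈ -2.9514e-5)
(42413 + t) - 261891 = (42413 - 9/304943) - 261891 = 12933547450/304943 - 261891 = -66928279763/304943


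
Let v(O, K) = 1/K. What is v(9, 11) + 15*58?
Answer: 9571/11 ≈ 870.09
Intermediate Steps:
v(9, 11) + 15*58 = 1/11 + 15*58 = 1/11 + 870 = 9571/11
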